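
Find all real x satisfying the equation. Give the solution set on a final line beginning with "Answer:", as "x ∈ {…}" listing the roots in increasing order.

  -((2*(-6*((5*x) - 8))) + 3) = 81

Step 1. [-((2*(-6*((5*x) - 8))) + 3) = 81] flip signs both sides. So neg: (2*(-6*((5*x) - 8))) + 3 = -81.
Step 2. [(2*(-6*((5*x) - 8))) + 3 = -81] 3 comes off first (subtract 3). So sub: 2*(-6*((5*x) - 8)) = -84.
Step 3. [2*(-6*((5*x) - 8)) = -84] 2·(inner) — divide through by 2. So div: -6*((5*x) - 8) = -42.
Step 4. [-6*((5*x) - 8) = -42] -6·(inner) — divide through by -6, so div: (5*x) - 8 = 7.
Step 5. [(5*x) - 8 = 7] add 8: x sits inside (… - 8) ⇒ sub: 5*x = 15.
Step 6. [5*x = 15] 5 out front; divide by 5, so div: x = 3.

Answer: x ∈ {3}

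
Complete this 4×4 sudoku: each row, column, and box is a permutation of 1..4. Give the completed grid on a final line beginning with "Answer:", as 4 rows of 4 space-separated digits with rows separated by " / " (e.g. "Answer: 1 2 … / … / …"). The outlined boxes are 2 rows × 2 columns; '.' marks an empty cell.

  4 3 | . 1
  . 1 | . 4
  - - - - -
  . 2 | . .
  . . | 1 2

Step 1. [r3c4∈{3}] only 3 remains possible at r3c4. So r3c4=3.
Step 2. [r1c3∈{2}] r1c3 has the single candidate 2. So r1c3=2.
Step 3. [r4c1∈{3}] only 3 remains possible at r4c1. So r4c1=3.
Step 4. [r4c2∈{4}] r4c2 has the single candidate 4, so r4c2=4.
Step 5. [r3c1∈{1}] only 1 remains possible at r3c1 ⇒ r3c1=1.
Step 6. [r2c1∈{2}] nothing but 2 survives at r2c1. So r2c1=2.
Step 7. [r3c3∈{4}] r3c3 has the single candidate 4. So r3c3=4.
Step 8. [r2c3∈{3}] r2c3 is down to just 3, so r2c3=3.

Answer: 4 3 2 1 / 2 1 3 4 / 1 2 4 3 / 3 4 1 2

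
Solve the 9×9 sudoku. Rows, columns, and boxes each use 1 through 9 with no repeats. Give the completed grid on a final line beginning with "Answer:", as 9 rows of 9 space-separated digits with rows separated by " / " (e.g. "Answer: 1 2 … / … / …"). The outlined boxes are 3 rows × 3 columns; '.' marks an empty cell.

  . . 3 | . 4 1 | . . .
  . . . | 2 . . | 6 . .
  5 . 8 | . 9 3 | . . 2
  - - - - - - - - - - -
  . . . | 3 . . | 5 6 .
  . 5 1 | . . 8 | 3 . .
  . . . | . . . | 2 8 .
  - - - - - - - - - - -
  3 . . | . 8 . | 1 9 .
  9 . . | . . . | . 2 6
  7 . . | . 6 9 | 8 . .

Step 1. [r6c6∈{4,5,6,7}] in col 6, 6 fits only at r6c6. So r6c6=6.
Step 2. [r6c1∈{4}] r6c1 has the single candidate 4 ⇒ r6c1=4.
Step 3. [r2c9∈{1,3,4,5,7,8,9}] in row 2, 8 fits only at r2c9. So r2c9=8.
Step 4. [r7c6∈{2,4,5,7}] r7c6 is the only open cell in box 8 admitting 2. So r7c6=2.
Step 5. [r2c8∈{1,3,4,5,7}] row 2 places 3 nowhere but r2c8. So r2c8=3.
Step 6. [r1c4∈{5,6,7,8}] row 1 places 8 nowhere but r1c4, so r1c4=8.
Step 7. [r8c2∈{1,4,8}] across row 8, 8 lands solely at r8c2. So r8c2=8.
Step 8. [r9c2∈{1,2,4}] in box 7, 1 fits only at r9c2, so r9c2=1.
Step 9. [r9c3∈{2,4,5}] across row 9, 2 lands solely at r9c3 ⇒ r9c3=2.
Step 10. [r1c7∈{7,9}] col 7 places 9 nowhere but r1c7, so r1c7=9.
Step 11. [r8c5∈{1,3,5,7}] 3 has one home in row 8: r8c5 ⇒ r8c5=3.
Step 12. [r8c4∈{1,4,5,7}] r8c4 is the only open cell in row 8 admitting 1, so r8c4=1.
Step 13. [r7c3∈{4,5,6}] 6 has one home in col 3: r7c3 ⇒ r7c3=6.
Step 14. [r7c2∈{4}] r7c2 has the single candidate 4, so r7c2=4.
Step 15. [r3c4∈{6,7}] in col 4, 6 fits only at r3c4. So r3c4=6.
Step 16. [r3c2∈{7}] r3c2's peers cover all but 7. So r3c2=7.
Step 17. [r2c2∈{9}] r2c2 has the single candidate 9, so r2c2=9.
Step 18. [r4c2∈{2}] nothing but 2 survives at r4c2, so r4c2=2.
Step 19. [r8c7∈{4,7}] 7 has one home in col 7: r8c7. So r8c7=7.
Step 20. [r7c9∈{5}] r7c9 is down to just 5 ⇒ r7c9=5.
Step 21. [r9c8∈{4}] only 4 remains possible at r9c8 ⇒ r9c8=4.
Step 22. [r5c8∈{7}] r5c8's peers cover all but 7 ⇒ r5c8=7.
Step 23. [r5c4∈{4,9}] in col 4, 4 fits only at r5c4. So r5c4=4.
Step 24. [r4c6∈{7}] nothing but 7 survives at r4c6, so r4c6=7.
Step 25. [r6c4∈{5,9}] across col 4, 9 lands solely at r6c4. So r6c4=9.
Step 26. [r4c5∈{1}] nothing but 1 survives at r4c5. So r4c5=1.
Step 27. [r2c6∈{5}] r2c6 is down to just 5. So r2c6=5.
Step 28. [r1c1∈{2,6}] r1c1 is the only open cell in row 1 admitting 2. So r1c1=2.
Step 29. [r4c9∈{4,9}] in row 4, 4 fits only at r4c9. So r4c9=4.
Step 30. [r1c9∈{7}] r1c9's peers cover all but 7, so r1c9=7.
Step 31. [r4c3∈{9}] r4c3 is down to just 9 ⇒ r4c3=9.
Step 32. [r9c4∈{5}] r9c4's peers cover all but 5 ⇒ r9c4=5.
Step 33. [r5c1∈{6}] only 6 remains possible at r5c1. So r5c1=6.
Step 34. [r1c2∈{6}] only 6 remains possible at r1c2, so r1c2=6.
Step 35. [r6c2∈{3}] r6c2 is down to just 3. So r6c2=3.
Step 36. [r6c9∈{1}] nothing but 1 survives at r6c9, so r6c9=1.
Step 37. [r8c3∈{5}] r8c3's peers cover all but 5, so r8c3=5.
Step 38. [r2c1∈{1}] only 1 remains possible at r2c1. So r2c1=1.
Step 39. [r9c9∈{3}] nothing but 3 survives at r9c9. So r9c9=3.
Step 40. [r4c1∈{8}] only 8 remains possible at r4c1 ⇒ r4c1=8.
Step 41. [r8c6∈{4}] r8c6's peers cover all but 4 ⇒ r8c6=4.
Step 42. [r3c7∈{4}] r3c7's peers cover all but 4, so r3c7=4.
Step 43. [r2c5∈{7}] only 7 remains possible at r2c5, so r2c5=7.
Step 44. [r7c4∈{7}] r7c4's peers cover all but 7, so r7c4=7.
Step 45. [r2c3∈{4}] only 4 remains possible at r2c3, so r2c3=4.
Step 46. [r5c5∈{2}] r5c5 is down to just 2. So r5c5=2.
Step 47. [r5c9∈{9}] r5c9 has the single candidate 9. So r5c9=9.
Step 48. [r6c3∈{7}] r6c3 has the single candidate 7 ⇒ r6c3=7.
Step 49. [r6c5∈{5}] r6c5 is down to just 5. So r6c5=5.
Step 50. [r3c8∈{1}] nothing but 1 survives at r3c8, so r3c8=1.
Step 51. [r1c8∈{5}] r1c8 is down to just 5. So r1c8=5.

Answer: 2 6 3 8 4 1 9 5 7 / 1 9 4 2 7 5 6 3 8 / 5 7 8 6 9 3 4 1 2 / 8 2 9 3 1 7 5 6 4 / 6 5 1 4 2 8 3 7 9 / 4 3 7 9 5 6 2 8 1 / 3 4 6 7 8 2 1 9 5 / 9 8 5 1 3 4 7 2 6 / 7 1 2 5 6 9 8 4 3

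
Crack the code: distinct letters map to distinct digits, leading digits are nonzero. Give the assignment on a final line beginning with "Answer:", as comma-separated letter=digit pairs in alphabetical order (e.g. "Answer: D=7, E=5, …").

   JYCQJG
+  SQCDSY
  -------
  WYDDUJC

Step 1. [W] adding two 6-digit numbers gives at most 6+1 digits, and here it does — W is that final carry and must be 1 ⇒ W=1.
Step 2. [col 1: G + Y ≡ C (mod 10)] no forcing yet in column 1 (carry-in 0); G=8 is free and consistent — try it ⇒ G=8.
Step 3. [col 1: G + Y ≡ C (mod 10)] several values work for C in column 1 (G + Y ≡ C (mod 10), carry-in 0); try C=3, so C=3.
Step 4. [col 1: G + Y ≡ C (mod 10)] column 1: given G=8, C=3, carry-in 0, and digits 1,3,8 already taken and all letters distinct, G+Y≡C (mod 10) forces Y=5, so Y=5.
Step 5. [col 2: J + S ≡ J (mod 10)] column 2 reads J+S+carry(1)=J with nothing yet; with digits 1,3,5,8 already taken and all letters distinct, the only value for S is 9 ⇒ S=9.
Step 6. [col 2: J + S ≡ J (mod 10)] several values work for J in column 2 (J + S ≡ J (mod 10), carry-in 1); try J=6 ⇒ J=6.
Step 7. [col 3: Q + D ≡ U (mod 10)] several values work for Q in column 3 (Q + D ≡ U (mod 10), carry-in 1); try Q=2 ⇒ Q=2.
Step 8. [col 3: Q + D ≡ U (mod 10)] no forcing yet in column 3 (carry-in 1); U=0 is free and consistent — try it. So U=0.
Step 9. [col 3: Q + D ≡ U (mod 10)] column 3 reads Q+D+carry(1)=U with Q=2, U=0; with digits 0,1,2,3,5,6,8,9 already taken and all letters distinct, the only value for D is 7 ⇒ D=7.

Answer: C=3, D=7, G=8, J=6, Q=2, S=9, U=0, W=1, Y=5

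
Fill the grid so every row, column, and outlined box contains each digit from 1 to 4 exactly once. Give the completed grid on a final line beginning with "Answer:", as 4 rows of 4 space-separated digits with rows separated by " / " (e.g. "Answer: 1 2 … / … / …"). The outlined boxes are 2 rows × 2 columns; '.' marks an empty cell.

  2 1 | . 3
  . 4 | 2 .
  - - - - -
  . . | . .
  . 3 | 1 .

Step 1. [r4c1∈{4}] nothing but 4 survives at r4c1. So r4c1=4.
Step 2. [r3c4∈{2,4}] in col 4, 4 fits only at r3c4, so r3c4=4.
Step 3. [r3c1∈{1}] r3c1 is down to just 1, so r3c1=1.
Step 4. [r3c2∈{2}] r3c2 is down to just 2, so r3c2=2.
Step 5. [r4c4∈{2}] r4c4 is down to just 2, so r4c4=2.
Step 6. [r2c1∈{3}] nothing but 3 survives at r2c1. So r2c1=3.
Step 7. [r2c4∈{1}] only 1 remains possible at r2c4, so r2c4=1.
Step 8. [r1c3∈{4}] r1c3 is down to just 4, so r1c3=4.
Step 9. [r3c3∈{3}] only 3 remains possible at r3c3 ⇒ r3c3=3.

Answer: 2 1 4 3 / 3 4 2 1 / 1 2 3 4 / 4 3 1 2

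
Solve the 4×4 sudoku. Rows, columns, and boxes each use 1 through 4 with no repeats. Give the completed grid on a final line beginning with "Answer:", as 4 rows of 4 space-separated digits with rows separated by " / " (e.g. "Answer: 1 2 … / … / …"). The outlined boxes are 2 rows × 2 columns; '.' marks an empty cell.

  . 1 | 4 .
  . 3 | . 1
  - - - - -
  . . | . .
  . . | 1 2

Step 1. [r3c4∈{3,4}] across col 4, 4 lands solely at r3c4. So r3c4=4.
Step 2. [r2c1∈{2,4}] across row 2, 4 lands solely at r2c1. So r2c1=4.
Step 3. [r3c1∈{1,2,3}] row 3 places 1 nowhere but r3c1. So r3c1=1.
Step 4. [r2c3∈{2}] r2c3 has the single candidate 2, so r2c3=2.
Step 5. [r1c1∈{2}] r1c1's peers cover all but 2. So r1c1=2.
Step 6. [r1c4∈{3}] only 3 remains possible at r1c4. So r1c4=3.
Step 7. [r4c1∈{3}] r4c1 is down to just 3. So r4c1=3.
Step 8. [r4c2∈{4}] only 4 remains possible at r4c2. So r4c2=4.
Step 9. [r3c3∈{3}] nothing but 3 survives at r3c3, so r3c3=3.
Step 10. [r3c2∈{2}] only 2 remains possible at r3c2. So r3c2=2.

Answer: 2 1 4 3 / 4 3 2 1 / 1 2 3 4 / 3 4 1 2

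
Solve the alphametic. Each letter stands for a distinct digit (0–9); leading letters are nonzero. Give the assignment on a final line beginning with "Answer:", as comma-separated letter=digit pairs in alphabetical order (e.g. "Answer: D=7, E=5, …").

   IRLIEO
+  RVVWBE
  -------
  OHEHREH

Step 1. [col 1: O + E ≡ H (mod 10)] O=1 is one option consistent with column 1 (O + E ≡ H (mod 10), carry-in 0) — take it. So O=1.
Step 2. [col 1: O + E ≡ H (mod 10)] no forcing yet in column 1 (carry-in 0); E=2 is free and consistent — try it ⇒ E=2.
Step 3. [col 1: O + E ≡ H (mod 10)] in column 1 we have O+E≡H with carry-in 0; given O=1, E=2 and digits 1,2 already taken and all letters distinct, that pins H to 3 ⇒ H=3.
Step 4. [col 2: E + B ≡ E (mod 10)] column 2 reads E+B+carry(0)=E with E=2; with digits 1,2,3 already taken and all letters distinct, the only value for B is 0. So B=0.
Step 5. [col 3: I + W ≡ R (mod 10)] column 3 (I + W ≡ R (mod 10), carry-in 0) doesn't pin W yet; pick W=6 and continue. So W=6.
Step 6. [col 3: I + W ≡ R (mod 10)] several values work for R in column 3 (I + W ≡ R (mod 10), carry-in 0); try R=4 ⇒ R=4.
Step 7. [col 3: I + W ≡ R (mod 10)] in column 3 we have I+W≡R with carry-in 0; given W=6, R=4 and digits 0,1,2,3,4,6 already taken and all letters distinct, that pins I to 8, so I=8.
Step 8. [col 4: L + V ≡ H (mod 10)] no forcing yet in column 4 (carry-in 1); V=7 is free and consistent — try it. So V=7.
Step 9. [col 4: L + V ≡ H (mod 10)] from column 4 (V=7, H=3, carry-in 1, digits 0,1,2,3,4,6,7,8 already taken and all letters distinct): L must equal 5 ⇒ L=5.

Answer: B=0, E=2, H=3, I=8, L=5, O=1, R=4, V=7, W=6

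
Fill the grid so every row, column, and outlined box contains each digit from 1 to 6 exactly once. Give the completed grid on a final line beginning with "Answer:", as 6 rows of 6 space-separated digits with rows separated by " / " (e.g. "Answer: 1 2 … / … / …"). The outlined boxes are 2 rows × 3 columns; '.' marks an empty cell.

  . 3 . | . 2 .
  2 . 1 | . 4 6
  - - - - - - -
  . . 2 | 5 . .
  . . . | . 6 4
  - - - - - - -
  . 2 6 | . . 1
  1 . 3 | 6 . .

Step 1. [r2c2∈{5}] nothing but 5 survives at r2c2 ⇒ r2c2=5.
Step 2. [r3c6∈{3}] r3c6 has the single candidate 3, so r3c6=3.
Step 3. [r3c2∈{1,4,6}] across col 2, 6 lands solely at r3c2. So r3c2=6.
Step 4. [r5c1∈{4,5}] across box 5, 5 lands solely at r5c1, so r5c1=5.
Step 5. [r3c1∈{4}] r3c1's peers cover all but 4 ⇒ r3c1=4.
Step 6. [r3c5∈{1}] nothing but 1 survives at r3c5, so r3c5=1.
Step 7. [r6c5∈{5}] r6c5 has the single candidate 5 ⇒ r6c5=5.
Step 8. [r2c4∈{3}] r2c4's peers cover all but 3, so r2c4=3.
Step 9. [r6c2∈{4}] r6c2 has the single candidate 4. So r6c2=4.
Step 10. [r1c6∈{5}] nothing but 5 survives at r1c6. So r1c6=5.
Step 11. [r4c2∈{1}] only 1 remains possible at r4c2. So r4c2=1.
Step 12. [r4c1∈{3}] r4c1 has the single candidate 3, so r4c1=3.
Step 13. [r5c4∈{4}] r5c4 has the single candidate 4. So r5c4=4.
Step 14. [r5c5∈{3}] r5c5's peers cover all but 3, so r5c5=3.
Step 15. [r1c3∈{4}] only 4 remains possible at r1c3. So r1c3=4.
Step 16. [r1c1∈{6}] r1c1's peers cover all but 6, so r1c1=6.
Step 17. [r4c3∈{5}] r4c3's peers cover all but 5, so r4c3=5.
Step 18. [r1c4∈{1}] r1c4's peers cover all but 1. So r1c4=1.
Step 19. [r4c4∈{2}] r4c4's peers cover all but 2 ⇒ r4c4=2.
Step 20. [r6c6∈{2}] r6c6 is down to just 2. So r6c6=2.

Answer: 6 3 4 1 2 5 / 2 5 1 3 4 6 / 4 6 2 5 1 3 / 3 1 5 2 6 4 / 5 2 6 4 3 1 / 1 4 3 6 5 2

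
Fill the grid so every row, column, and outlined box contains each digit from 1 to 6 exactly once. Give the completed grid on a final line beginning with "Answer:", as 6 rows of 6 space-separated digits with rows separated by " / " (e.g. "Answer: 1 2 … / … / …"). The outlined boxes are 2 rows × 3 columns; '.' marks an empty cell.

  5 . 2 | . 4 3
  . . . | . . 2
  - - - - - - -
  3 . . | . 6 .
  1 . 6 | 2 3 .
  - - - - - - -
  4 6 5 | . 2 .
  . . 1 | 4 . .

Step 1. [r3c3∈{4}] r3c3 has the single candidate 4 ⇒ r3c3=4.
Step 2. [r2c5∈{1,5}] in col 5, 1 fits only at r2c5, so r2c5=1.
Step 3. [r3c2∈{2,5}] r3c2 is the only open cell in row 3 admitting 2. So r3c2=2.
Step 4. [r5c6∈{1}] r5c6 is down to just 1, so r5c6=1.
Step 5. [r3c6∈{5}] r3c6 is down to just 5 ⇒ r3c6=5.
Step 6. [r2c2∈{3,4}] in row 2, 4 fits only at r2c2. So r2c2=4.
Step 7. [r2c1∈{6}] r2c1 is down to just 6 ⇒ r2c1=6.
Step 8. [r1c2∈{1}] only 1 remains possible at r1c2, so r1c2=1.
Step 9. [r5c4∈{3}] only 3 remains possible at r5c4, so r5c4=3.
Step 10. [r3c4∈{1}] only 1 remains possible at r3c4. So r3c4=1.
Step 11. [r6c1∈{2}] only 2 remains possible at r6c1. So r6c1=2.
Step 12. [r4c2∈{5}] only 5 remains possible at r4c2. So r4c2=5.
Step 13. [r6c6∈{6}] r6c6's peers cover all but 6. So r6c6=6.
Step 14. [r1c4∈{6}] r1c4's peers cover all but 6 ⇒ r1c4=6.
Step 15. [r2c4∈{5}] r2c4's peers cover all but 5, so r2c4=5.
Step 16. [r4c6∈{4}] nothing but 4 survives at r4c6 ⇒ r4c6=4.
Step 17. [r6c5∈{5}] r6c5 has the single candidate 5, so r6c5=5.
Step 18. [r2c3∈{3}] only 3 remains possible at r2c3 ⇒ r2c3=3.
Step 19. [r6c2∈{3}] nothing but 3 survives at r6c2. So r6c2=3.

Answer: 5 1 2 6 4 3 / 6 4 3 5 1 2 / 3 2 4 1 6 5 / 1 5 6 2 3 4 / 4 6 5 3 2 1 / 2 3 1 4 5 6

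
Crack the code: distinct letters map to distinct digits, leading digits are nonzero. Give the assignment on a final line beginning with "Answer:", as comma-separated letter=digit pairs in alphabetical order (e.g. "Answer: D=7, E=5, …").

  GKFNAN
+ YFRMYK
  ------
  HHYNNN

Step 1. [col 1: N + K ≡ N (mod 10)] in column 1 we have N+K≡N with carry-in 0; given nothing yet and all letters distinct, none taken yet, that pins K to 0 ⇒ K=0.
Step 2. [col 1: N + K ≡ N (mod 10)] column 1 (N + K ≡ N (mod 10), carry-in 0) doesn't pin N yet; pick N=1 and continue, so N=1.
Step 3. [col 2: A + Y ≡ N (mod 10)] column 2 (A + Y ≡ N (mod 10), carry-in 0) doesn't pin Y yet; pick Y=4 and continue ⇒ Y=4.
Step 4. [col 2: A + Y ≡ N (mod 10)] in column 2 we have A+Y≡N with carry-in 0; given Y=4, N=1 and digits 0,1,4 already taken and all letters distinct, that pins A to 7. So A=7.
Step 5. [col 3: N + M ≡ N (mod 10)] column 3 reads N+M+carry(1)=N with N=1; with digits 0,1,4,7 already taken and all letters distinct, the only value for M is 9, so M=9.
Step 6. [col 4: F + R ≡ Y (mod 10)] no forcing yet in column 4 (carry-in 1); R=8 is free and consistent — try it, so R=8.
Step 7. [col 4: F + R ≡ Y (mod 10)] column 4: given R=8, Y=4, carry-in 1, and digits 0,1,4,7,8,9 already taken and all letters distinct, F+R≡Y (mod 10) forces F=5. So F=5.
Step 8. [col 5: K + F ≡ H (mod 10)] column 5: given K=0, F=5, carry-in 1, and digits 0,1,4,5,7,8,9 already taken and all letters distinct, K+F≡H (mod 10) forces H=6. So H=6.
Step 9. [col 6: G + Y ≡ H (mod 10)] in column 6 we have G+Y≡H with carry-in 0; given Y=4, H=6 and digits 0,1,4,5,6,7,8,9 already taken and all letters distinct, that pins G to 2 ⇒ G=2.

Answer: A=7, F=5, G=2, H=6, K=0, M=9, N=1, R=8, Y=4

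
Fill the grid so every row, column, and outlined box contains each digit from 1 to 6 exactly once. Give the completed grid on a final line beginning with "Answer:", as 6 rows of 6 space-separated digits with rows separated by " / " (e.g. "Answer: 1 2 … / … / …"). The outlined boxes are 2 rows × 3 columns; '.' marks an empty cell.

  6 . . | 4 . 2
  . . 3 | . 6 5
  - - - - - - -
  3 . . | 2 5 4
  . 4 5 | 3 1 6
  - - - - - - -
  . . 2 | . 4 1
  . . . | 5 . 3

Step 1. [r1c3∈{1}] nothing but 1 survives at r1c3, so r1c3=1.
Step 2. [r5c2∈{3,5,6}] 3 has one home in row 5: r5c2 ⇒ r5c2=3.
Step 3. [r3c2∈{1,6}] across row 3, 1 lands solely at r3c2, so r3c2=1.
Step 4. [r2c1∈{2,4}] 4 has one home in row 2: r2c1 ⇒ r2c1=4.
Step 5. [r6c2∈{6}] r6c2 is down to just 6, so r6c2=6.
Step 6. [r2c2∈{2}] r2c2 has the single candidate 2. So r2c2=2.
Step 7. [r3c3∈{6}] nothing but 6 survives at r3c3. So r3c3=6.
Step 8. [r1c2∈{5}] r1c2's peers cover all but 5 ⇒ r1c2=5.
Step 9. [r2c4∈{1}] r2c4's peers cover all but 1. So r2c4=1.
Step 10. [r1c5∈{3}] only 3 remains possible at r1c5, so r1c5=3.
Step 11. [r6c5∈{2}] r6c5 is down to just 2, so r6c5=2.
Step 12. [r4c1∈{2}] r4c1 is down to just 2 ⇒ r4c1=2.
Step 13. [r5c1∈{5}] r5c1's peers cover all but 5 ⇒ r5c1=5.
Step 14. [r5c4∈{6}] r5c4's peers cover all but 6, so r5c4=6.
Step 15. [r6c1∈{1}] nothing but 1 survives at r6c1. So r6c1=1.
Step 16. [r6c3∈{4}] only 4 remains possible at r6c3, so r6c3=4.

Answer: 6 5 1 4 3 2 / 4 2 3 1 6 5 / 3 1 6 2 5 4 / 2 4 5 3 1 6 / 5 3 2 6 4 1 / 1 6 4 5 2 3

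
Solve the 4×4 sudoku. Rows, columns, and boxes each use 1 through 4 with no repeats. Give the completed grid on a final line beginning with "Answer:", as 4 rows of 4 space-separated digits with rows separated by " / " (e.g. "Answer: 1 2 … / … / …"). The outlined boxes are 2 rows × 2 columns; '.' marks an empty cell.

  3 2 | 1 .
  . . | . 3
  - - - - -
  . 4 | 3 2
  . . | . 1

Step 1. [r2c1∈{1,4}] in col 1, 4 fits only at r2c1. So r2c1=4.
Step 2. [r2c3∈{2}] r2c3 is down to just 2, so r2c3=2.
Step 3. [r2c2∈{1}] nothing but 1 survives at r2c2 ⇒ r2c2=1.
Step 4. [r4c3∈{4}] only 4 remains possible at r4c3, so r4c3=4.
Step 5. [r4c1∈{2}] only 2 remains possible at r4c1. So r4c1=2.
Step 6. [r4c2∈{3}] r4c2's peers cover all but 3, so r4c2=3.
Step 7. [r1c4∈{4}] r1c4 is down to just 4 ⇒ r1c4=4.
Step 8. [r3c1∈{1}] r3c1's peers cover all but 1, so r3c1=1.

Answer: 3 2 1 4 / 4 1 2 3 / 1 4 3 2 / 2 3 4 1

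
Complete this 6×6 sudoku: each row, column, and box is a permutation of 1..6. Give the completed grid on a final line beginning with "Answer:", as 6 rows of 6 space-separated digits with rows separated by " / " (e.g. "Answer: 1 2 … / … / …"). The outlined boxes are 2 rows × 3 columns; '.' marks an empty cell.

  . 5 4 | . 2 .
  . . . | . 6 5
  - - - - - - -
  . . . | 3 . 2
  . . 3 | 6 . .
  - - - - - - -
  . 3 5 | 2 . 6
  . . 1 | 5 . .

Step 1. [r5c1∈{4}] nothing but 4 survives at r5c1. So r5c1=4.
Step 2. [r1c1∈{1,3,6}] in row 1, 6 fits only at r1c1. So r1c1=6.
Step 3. [r6c1∈{2}] r6c1 has the single candidate 2 ⇒ r6c1=2.
Step 4. [r4c2∈{1,2,4}] row 4 places 2 nowhere but r4c2. So r4c2=2.
Step 5. [r3c2∈{1,4,6}] across col 2, 4 lands solely at r3c2 ⇒ r3c2=4.
Step 6. [r2c2∈{1}] r2c2's peers cover all but 1, so r2c2=1.
Step 7. [r1c6∈{1,3}] row 1 places 3 nowhere but r1c6, so r1c6=3.
Step 8. [r4c6∈{1,4}] in col 6, 1 fits only at r4c6, so r4c6=1.
Step 9. [r4c5∈{4,5}] across row 4, 4 lands solely at r4c5. So r4c5=4.
Step 10. [r4c1∈{5}] r4c1 is down to just 5. So r4c1=5.
Step 11. [r3c1∈{1}] r3c1 is down to just 1 ⇒ r3c1=1.
Step 12. [r2c3∈{2}] r2c3's peers cover all but 2, so r2c3=2.
Step 13. [r3c5∈{5}] only 5 remains possible at r3c5. So r3c5=5.
Step 14. [r6c2∈{6}] nothing but 6 survives at r6c2, so r6c2=6.
Step 15. [r6c6∈{4}] nothing but 4 survives at r6c6. So r6c6=4.
Step 16. [r5c5∈{1}] r5c5 has the single candidate 1. So r5c5=1.
Step 17. [r3c3∈{6}] r3c3's peers cover all but 6, so r3c3=6.
Step 18. [r2c4∈{4}] r2c4 is down to just 4 ⇒ r2c4=4.
Step 19. [r1c4∈{1}] r1c4 has the single candidate 1, so r1c4=1.
Step 20. [r2c1∈{3}] r2c1's peers cover all but 3, so r2c1=3.
Step 21. [r6c5∈{3}] r6c5 is down to just 3. So r6c5=3.

Answer: 6 5 4 1 2 3 / 3 1 2 4 6 5 / 1 4 6 3 5 2 / 5 2 3 6 4 1 / 4 3 5 2 1 6 / 2 6 1 5 3 4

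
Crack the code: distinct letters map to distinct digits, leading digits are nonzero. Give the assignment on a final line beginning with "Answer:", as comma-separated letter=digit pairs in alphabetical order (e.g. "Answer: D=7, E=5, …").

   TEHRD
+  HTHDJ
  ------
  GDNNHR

Step 1. [G] the sum has 6 digits but both addends have 5; that extra leading digit G is the final carry, namely 1 ⇒ G=1.
Step 2. [col 1: D + J ≡ R (mod 10)] R=7 is one option consistent with column 1 (D + J ≡ R (mod 10), carry-in 0) — take it, so R=7.
Step 3. [col 1: D + J ≡ R (mod 10)] J=5 is one option consistent with column 1 (D + J ≡ R (mod 10), carry-in 0) — take it. So J=5.
Step 4. [col 1: D + J ≡ R (mod 10)] column 1 reads D+J+carry(0)=R with J=5, R=7; with digits 1,5,7 already taken and all letters distinct, the only value for D is 2 ⇒ D=2.
Step 5. [col 2: R + D ≡ H (mod 10)] column 2 reads R+D+carry(0)=H with R=7, D=2; with digits 1,2,5,7 already taken and all letters distinct, the only value for H is 9, so H=9.
Step 6. [col 3: H + H ≡ N (mod 10)] in column 3 we have H+H≡N with carry-in 0; given H=9 and digits 1,2,5,7,9 already taken and all letters distinct, that pins N to 8. So N=8.
Step 7. [col 4: E + T ≡ N (mod 10)] several values work for T in column 4 (E + T ≡ N (mod 10), carry-in 1); try T=3 ⇒ T=3.
Step 8. [col 4: E + T ≡ N (mod 10)] column 4 reads E+T+carry(1)=N with T=3, N=8; with digits 1,2,3,5,7,8,9 already taken and all letters distinct, the only value for E is 4, so E=4.

Answer: D=2, E=4, G=1, H=9, J=5, N=8, R=7, T=3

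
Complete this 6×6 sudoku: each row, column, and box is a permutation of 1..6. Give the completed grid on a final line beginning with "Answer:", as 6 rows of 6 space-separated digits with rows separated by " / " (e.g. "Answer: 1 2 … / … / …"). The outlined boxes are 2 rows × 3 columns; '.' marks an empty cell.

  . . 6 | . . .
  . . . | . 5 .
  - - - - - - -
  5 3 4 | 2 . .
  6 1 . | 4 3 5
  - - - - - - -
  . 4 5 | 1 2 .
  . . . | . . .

Step 1. [r2c2∈{2}] r2c2 has the single candidate 2. So r2c2=2.
Step 2. [r5c6∈{3,6}] in row 5, 6 fits only at r5c6. So r5c6=6.
Step 3. [r1c4∈{3}] nothing but 3 survives at r1c4. So r1c4=3.
Step 4. [r3c6∈{1}] r3c6 has the single candidate 1 ⇒ r3c6=1.
Step 5. [r2c6∈{4}] nothing but 4 survives at r2c6, so r2c6=4.
Step 6. [r6c1∈{1,2,3}] col 1 places 2 nowhere but r6c1, so r6c1=2.
Step 7. [r6c3∈{1,3}] 1 has one home in row 6: r6c3, so r6c3=1.
Step 8. [r2c1∈{1,3}] row 2 places 1 nowhere but r2c1. So r2c1=1.
Step 9. [r4c3∈{2}] r4c3's peers cover all but 2, so r4c3=2.
Step 10. [r6c2∈{6}] r6c2 is down to just 6, so r6c2=6.
Step 11. [r6c5∈{4}] r6c5 is down to just 4 ⇒ r6c5=4.
Step 12. [r1c2∈{5}] r1c2's peers cover all but 5. So r1c2=5.
Step 13. [r6c4∈{5}] r6c4 has the single candidate 5. So r6c4=5.
Step 14. [r6c6∈{3}] r6c6 has the single candidate 3 ⇒ r6c6=3.
Step 15. [r1c6∈{2}] r1c6 has the single candidate 2, so r1c6=2.
Step 16. [r3c5∈{6}] nothing but 6 survives at r3c5. So r3c5=6.
Step 17. [r1c1∈{4}] only 4 remains possible at r1c1. So r1c1=4.
Step 18. [r2c3∈{3}] nothing but 3 survives at r2c3 ⇒ r2c3=3.
Step 19. [r2c4∈{6}] r2c4 is down to just 6, so r2c4=6.
Step 20. [r1c5∈{1}] only 1 remains possible at r1c5. So r1c5=1.
Step 21. [r5c1∈{3}] r5c1's peers cover all but 3 ⇒ r5c1=3.

Answer: 4 5 6 3 1 2 / 1 2 3 6 5 4 / 5 3 4 2 6 1 / 6 1 2 4 3 5 / 3 4 5 1 2 6 / 2 6 1 5 4 3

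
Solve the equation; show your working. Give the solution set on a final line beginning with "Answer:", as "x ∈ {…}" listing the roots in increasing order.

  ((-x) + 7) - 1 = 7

Step 1. [((-x) + 7) - 1 = 7] the outer -1 inverts by adding 1 ⇒ sub: (-x) + 7 = 8.
Step 2. [(-x) + 7 = 8] +7 is outermost — subtract 7 both sides. So sub: -x = 1.
Step 3. [-x = 1] flip signs both sides ⇒ neg: x = -1.

Answer: x ∈ {-1}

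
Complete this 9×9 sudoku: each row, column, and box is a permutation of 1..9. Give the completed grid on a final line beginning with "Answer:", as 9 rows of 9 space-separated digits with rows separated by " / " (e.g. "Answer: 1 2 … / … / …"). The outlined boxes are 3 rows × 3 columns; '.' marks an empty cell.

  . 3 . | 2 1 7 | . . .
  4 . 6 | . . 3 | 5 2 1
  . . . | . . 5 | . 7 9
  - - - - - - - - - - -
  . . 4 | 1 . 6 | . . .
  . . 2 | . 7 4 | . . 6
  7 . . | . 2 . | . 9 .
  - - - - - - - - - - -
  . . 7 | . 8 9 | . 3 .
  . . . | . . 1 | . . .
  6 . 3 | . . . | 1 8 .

Step 1. [r9c2∈{2,4,5,9}] in row 9, 9 fits only at r9c2 ⇒ r9c2=9.
Step 2. [r4c8∈{5}] r4c8's peers cover all but 5 ⇒ r4c8=5.
Step 3. [r4c2∈{8}] only 8 remains possible at r4c2, so r4c2=8.
Step 4. [r3c7∈{3,4,6,8}] row 3 places 3 nowhere but r3c7. So r3c7=3.
Step 5. [r8c7∈{2,4,6,7,9}] in row 8, 9 fits only at r8c7, so r8c7=9.
Step 6. [r5c7∈{8}] r5c7 has the single candidate 8 ⇒ r5c7=8.
Step 7. [r1c9∈{4,8}] across col 9, 8 lands solely at r1c9. So r1c9=8.
Step 8. [r2c4∈{8,9}] in row 2, 8 fits only at r2c4. So r2c4=8.
Step 9. [r5c4∈{3,5,9}] col 4 places 9 nowhere but r5c4. So r5c4=9.
Step 10. [r6c4∈{3,5}] in box 5, 5 fits only at r6c4 ⇒ r6c4=5.
Step 11. [r8c4∈{3,4,6,7}] 3 has one home in col 4: r8c4, so r8c4=3.
Step 12. [r8c9∈{2,4,5,7}] 7 has one home in row 8: r8c9. So r8c9=7.
Step 13. [r6c3∈{1}] r6c3 has the single candidate 1. So r6c3=1.
Step 14. [r6c7∈{4}] only 4 remains possible at r6c7, so r6c7=4.
Step 15. [r5c2∈{5}] r5c2's peers cover all but 5 ⇒ r5c2=5.
Step 16. [r1c8∈{4,6}] 4 has one home in row 1: r1c8. So r1c8=4.
Step 17. [r4c5∈{3}] r4c5 has the single candidate 3 ⇒ r4c5=3.
Step 18. [r4c9∈{2}] nothing but 2 survives at r4c9, so r4c9=2.
Step 19. [r7c7∈{2,6}] in col 7, 2 fits only at r7c7. So r7c7=2.
Step 20. [r7c4∈{4,6}] row 7 places 6 nowhere but r7c4. So r7c4=6.
Step 21. [r3c3∈{8}] nothing but 8 survives at r3c3, so r3c3=8.
Step 22. [r8c3∈{5}] nothing but 5 survives at r8c3. So r8c3=5.
Step 23. [r8c5∈{4}] r8c5 has the single candidate 4, so r8c5=4.
Step 24. [r7c9∈{4,5}] r7c9 is the only open cell in row 7 admitting 5. So r7c9=5.
Step 25. [r8c2∈{2}] r8c2 is down to just 2. So r8c2=2.
Step 26. [r7c1∈{1}] r7c1's peers cover all but 1 ⇒ r7c1=1.
Step 27. [r1c1∈{5,9}] r1c1 is the only open cell in row 1 admitting 5 ⇒ r1c1=5.
Step 28. [r1c3∈{9}] nothing but 9 survives at r1c3 ⇒ r1c3=9.
Step 29. [r3c1∈{2}] nothing but 2 survives at r3c1. So r3c1=2.
Step 30. [r7c2∈{4}] nothing but 4 survives at r7c2. So r7c2=4.
Step 31. [r2c2∈{7}] nothing but 7 survives at r2c2 ⇒ r2c2=7.
Step 32. [r9c4∈{7}] r9c4 has the single candidate 7, so r9c4=7.
Step 33. [r1c7∈{6}] r1c7 has the single candidate 6. So r1c7=6.
Step 34. [r9c9∈{4}] nothing but 4 survives at r9c9. So r9c9=4.
Step 35. [r9c5∈{5}] r9c5 has the single candidate 5 ⇒ r9c5=5.
Step 36. [r3c2∈{1}] nothing but 1 survives at r3c2, so r3c2=1.
Step 37. [r5c8∈{1}] r5c8 has the single candidate 1. So r5c8=1.
Step 38. [r8c1∈{8}] only 8 remains possible at r8c1. So r8c1=8.
Step 39. [r5c1∈{3}] r5c1's peers cover all but 3 ⇒ r5c1=3.
Step 40. [r4c1∈{9}] r4c1 is down to just 9. So r4c1=9.
Step 41. [r3c5∈{6}] r3c5's peers cover all but 6. So r3c5=6.
Step 42. [r6c6∈{8}] r6c6's peers cover all but 8 ⇒ r6c6=8.
Step 43. [r6c2∈{6}] only 6 remains possible at r6c2 ⇒ r6c2=6.
Step 44. [r8c8∈{6}] r8c8 has the single candidate 6 ⇒ r8c8=6.
Step 45. [r9c6∈{2}] r9c6 is down to just 2. So r9c6=2.
Step 46. [r2c5∈{9}] r2c5 has the single candidate 9. So r2c5=9.
Step 47. [r6c9∈{3}] only 3 remains possible at r6c9, so r6c9=3.
Step 48. [r4c7∈{7}] only 7 remains possible at r4c7 ⇒ r4c7=7.
Step 49. [r3c4∈{4}] nothing but 4 survives at r3c4, so r3c4=4.

Answer: 5 3 9 2 1 7 6 4 8 / 4 7 6 8 9 3 5 2 1 / 2 1 8 4 6 5 3 7 9 / 9 8 4 1 3 6 7 5 2 / 3 5 2 9 7 4 8 1 6 / 7 6 1 5 2 8 4 9 3 / 1 4 7 6 8 9 2 3 5 / 8 2 5 3 4 1 9 6 7 / 6 9 3 7 5 2 1 8 4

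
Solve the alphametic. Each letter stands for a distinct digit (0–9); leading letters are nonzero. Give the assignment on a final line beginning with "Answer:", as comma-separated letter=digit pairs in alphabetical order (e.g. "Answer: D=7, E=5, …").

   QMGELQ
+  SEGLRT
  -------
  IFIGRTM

Step 1. [I] I is the leading digit of a 7-digit sum of two 6-digit numbers; the final carry is exactly 1 ⇒ I=1.
Step 2. [col 1: Q + T ≡ M (mod 10)] column 1 (Q + T ≡ M (mod 10), carry-in 0) doesn't pin M yet; pick M=9 and continue. So M=9.
Step 3. [col 1: Q + T ≡ M (mod 10)] column 1 (Q + T ≡ M (mod 10), carry-in 0) doesn't pin Q yet; pick Q=6 and continue ⇒ Q=6.
Step 4. [col 1: Q + T ≡ M (mod 10)] from column 1 (Q=6, M=9, carry-in 0, digits 1,6,9 already taken and all letters distinct): T must equal 3, so T=3.
Step 5. [col 2: L + R ≡ T (mod 10)] no forcing yet in column 2 (carry-in 0); R=8 is free and consistent — try it ⇒ R=8.
Step 6. [col 2: L + R ≡ T (mod 10)] column 2: given R=8, T=3, carry-in 0, and digits 1,3,6,8,9 already taken and all letters distinct, L+R≡T (mod 10) forces L=5 ⇒ L=5.
Step 7. [col 3: E + L ≡ R (mod 10)] column 3 reads E+L+carry(1)=R with L=5, R=8; with digits 1,3,5,6,8,9 already taken and all letters distinct, the only value for E is 2 ⇒ E=2.
Step 8. [col 4: G + G ≡ G (mod 10)] column 4 reads G+G+carry(0)=G with nothing yet; with digits 1,2,3,5,6,8,9 already taken and all letters distinct, the only value for G is 0, so G=0.
Step 9. [col 6: Q + S ≡ F (mod 10)] from column 6 (Q=6, carry-in 1, digits 0,1,2,3,5,6,8,9 already taken and all letters distinct): F must equal 4 ⇒ F=4.
Step 10. [col 6: Q + S ≡ F (mod 10)] column 6 reads Q+S+carry(1)=F with Q=6, F=4; with digits 0,1,2,3,4,5,6,8,9 already taken and all letters distinct, the only value for S is 7. So S=7.

Answer: E=2, F=4, G=0, I=1, L=5, M=9, Q=6, R=8, S=7, T=3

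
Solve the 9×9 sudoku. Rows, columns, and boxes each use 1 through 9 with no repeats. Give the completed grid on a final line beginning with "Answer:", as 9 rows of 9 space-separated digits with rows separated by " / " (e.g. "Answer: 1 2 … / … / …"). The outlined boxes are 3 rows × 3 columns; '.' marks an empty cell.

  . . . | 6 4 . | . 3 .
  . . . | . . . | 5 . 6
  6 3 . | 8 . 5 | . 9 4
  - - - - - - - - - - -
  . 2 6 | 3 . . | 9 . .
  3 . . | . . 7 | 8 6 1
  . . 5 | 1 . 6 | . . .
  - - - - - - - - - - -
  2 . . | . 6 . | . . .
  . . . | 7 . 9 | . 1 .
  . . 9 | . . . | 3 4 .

Step 1. [r5c3∈{4}] r5c3 is down to just 4 ⇒ r5c3=4.
Step 2. [r7c7∈{7}] r7c7 is down to just 7. So r7c7=7.
Step 3. [r5c2∈{9}] only 9 remains possible at r5c2. So r5c2=9.
Step 4. [r9c2∈{1,5,6,7,8}] row 9 places 6 nowhere but r9c2 ⇒ r9c2=6.
Step 5. [r9c1∈{1,5,7,8}] row 9 places 7 nowhere but r9c1, so r9c1=7.
Step 6. [r6c1∈{8}] r6c1 is down to just 8. So r6c1=8.
Step 7. [r6c2∈{7}] nothing but 7 survives at r6c2. So r6c2=7.
Step 8. [r6c8∈{2}] r6c8 has the single candidate 2, so r6c8=2.
Step 9. [r1c1∈{1,5,9}] 9 has one home in row 1: r1c1 ⇒ r1c1=9.
Step 10. [r8c1∈{4,5}] across col 1, 5 lands solely at r8c1 ⇒ r8c1=5.
Step 11. [r7c4∈{4,5}] across col 4, 4 lands solely at r7c4, so r7c4=4.
Step 12. [r2c4∈{2,9}] col 4 places 9 nowhere but r2c4, so r2c4=9.
Step 13. [r7c9∈{5,8,9}] in row 7, 9 fits only at r7c9, so r7c9=9.
Step 14. [r7c8∈{5,8}] row 7 places 5 nowhere but r7c8, so r7c8=5.
Step 15. [r2c8∈{7,8}] across col 8, 8 lands solely at r2c8. So r2c8=8.
Step 16. [r1c9∈{2,7}] r1c9 is the only open cell in box 3 admitting 7, so r1c9=7.
Step 17. [r8c2∈{4,8}] in row 8, 4 fits only at r8c2 ⇒ r8c2=4.
Step 18. [r2c2∈{1}] r2c2 has the single candidate 1. So r2c2=1.
Step 19. [r7c2∈{8}] r7c2 has the single candidate 8, so r7c2=8.
Step 20. [r8c3∈{3}] r8c3 has the single candidate 3. So r8c3=3.
Step 21. [r2c5∈{2,3,7}] col 5 places 3 nowhere but r2c5. So r2c5=3.
Step 22. [r2c6∈{2}] r2c6 is down to just 2, so r2c6=2.
Step 23. [r1c6∈{1}] r1c6 has the single candidate 1. So r1c6=1.
Step 24. [r9c6∈{8}] r9c6's peers cover all but 8. So r9c6=8.
Step 25. [r8c5∈{2}] r8c5 has the single candidate 2 ⇒ r8c5=2.
Step 26. [r5c5∈{5}] only 5 remains possible at r5c5. So r5c5=5.
Step 27. [r1c7∈{2}] nothing but 2 survives at r1c7. So r1c7=2.
Step 28. [r3c3∈{2,7}] r3c3 is the only open cell in row 3 admitting 2, so r3c3=2.
Step 29. [r7c3∈{1}] only 1 remains possible at r7c3 ⇒ r7c3=1.
Step 30. [r3c5∈{7}] nothing but 7 survives at r3c5 ⇒ r3c5=7.
Step 31. [r4c8∈{7}] nothing but 7 survives at r4c8, so r4c8=7.
Step 32. [r7c6∈{3}] r7c6 is down to just 3 ⇒ r7c6=3.
Step 33. [r9c4∈{5}] r9c4's peers cover all but 5. So r9c4=5.
Step 34. [r2c3∈{7}] nothing but 7 survives at r2c3. So r2c3=7.
Step 35. [r4c9∈{5}] r4c9 has the single candidate 5 ⇒ r4c9=5.
Step 36. [r9c9∈{2}] r9c9 is down to just 2. So r9c9=2.
Step 37. [r9c5∈{1}] r9c5's peers cover all but 1. So r9c5=1.
Step 38. [r6c5∈{9}] r6c5's peers cover all but 9. So r6c5=9.
Step 39. [r4c5∈{8}] r4c5 is down to just 8. So r4c5=8.
Step 40. [r3c7∈{1}] only 1 remains possible at r3c7 ⇒ r3c7=1.
Step 41. [r1c3∈{8}] only 8 remains possible at r1c3. So r1c3=8.
Step 42. [r2c1∈{4}] r2c1 is down to just 4. So r2c1=4.
Step 43. [r6c7∈{4}] r6c7 has the single candidate 4 ⇒ r6c7=4.
Step 44. [r4c1∈{1}] nothing but 1 survives at r4c1 ⇒ r4c1=1.
Step 45. [r1c2∈{5}] only 5 remains possible at r1c2 ⇒ r1c2=5.
Step 46. [r5c4∈{2}] only 2 remains possible at r5c4 ⇒ r5c4=2.
Step 47. [r6c9∈{3}] r6c9 is down to just 3, so r6c9=3.
Step 48. [r4c6∈{4}] r4c6 is down to just 4. So r4c6=4.
Step 49. [r8c9∈{8}] r8c9's peers cover all but 8 ⇒ r8c9=8.
Step 50. [r8c7∈{6}] r8c7 is down to just 6, so r8c7=6.

Answer: 9 5 8 6 4 1 2 3 7 / 4 1 7 9 3 2 5 8 6 / 6 3 2 8 7 5 1 9 4 / 1 2 6 3 8 4 9 7 5 / 3 9 4 2 5 7 8 6 1 / 8 7 5 1 9 6 4 2 3 / 2 8 1 4 6 3 7 5 9 / 5 4 3 7 2 9 6 1 8 / 7 6 9 5 1 8 3 4 2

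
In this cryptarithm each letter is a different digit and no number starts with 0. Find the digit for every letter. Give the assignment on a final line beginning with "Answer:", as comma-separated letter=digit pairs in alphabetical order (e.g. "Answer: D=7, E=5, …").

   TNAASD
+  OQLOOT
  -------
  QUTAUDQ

Step 1. [col 1: D + T ≡ Q (mod 10)] column 1 (D + T ≡ Q (mod 10), carry-in 0) doesn't pin D yet; pick D=6 and continue ⇒ D=6.
Step 2. [col 1: D + T ≡ Q (mod 10)] column 1 (D + T ≡ Q (mod 10), carry-in 0) doesn't pin T yet; pick T=5 and continue ⇒ T=5.
Step 3. [col 1: D + T ≡ Q (mod 10)] in column 1 we have D+T≡Q with carry-in 0; given D=6, T=5 and digits 5,6 already taken and all letters distinct, that pins Q to 1, so Q=1.
Step 4. [col 2: S + O ≡ D (mod 10)] no forcing yet in column 2 (carry-in 1); S=8 is free and consistent — try it ⇒ S=8.
Step 5. [col 2: S + O ≡ D (mod 10)] column 2 reads S+O+carry(1)=D with S=8, D=6; with digits 1,5,6,8 already taken and all letters distinct, the only value for O is 7, so O=7.
Step 6. [col 3: A + O ≡ U (mod 10)] column 3 (A + O ≡ U (mod 10), carry-in 1) doesn't pin A yet; pick A=4 and continue ⇒ A=4.
Step 7. [col 3: A + O ≡ U (mod 10)] from column 3 (A=4, O=7, carry-in 1, digits 1,4,5,6,7,8 already taken and all letters distinct): U must equal 2, so U=2.
Step 8. [col 4: A + L ≡ A (mod 10)] column 4: given A=4, carry-in 1, and digits 1,2,4,5,6,7,8 already taken and all letters distinct, A+L≡A (mod 10) forces L=9 ⇒ L=9.
Step 9. [col 5: N + Q ≡ T (mod 10)] in column 5 we have N+Q≡T with carry-in 1; given Q=1, T=5 and digits 1,2,4,5,6,7,8,9 already taken and all letters distinct, that pins N to 3. So N=3.

Answer: A=4, D=6, L=9, N=3, O=7, Q=1, S=8, T=5, U=2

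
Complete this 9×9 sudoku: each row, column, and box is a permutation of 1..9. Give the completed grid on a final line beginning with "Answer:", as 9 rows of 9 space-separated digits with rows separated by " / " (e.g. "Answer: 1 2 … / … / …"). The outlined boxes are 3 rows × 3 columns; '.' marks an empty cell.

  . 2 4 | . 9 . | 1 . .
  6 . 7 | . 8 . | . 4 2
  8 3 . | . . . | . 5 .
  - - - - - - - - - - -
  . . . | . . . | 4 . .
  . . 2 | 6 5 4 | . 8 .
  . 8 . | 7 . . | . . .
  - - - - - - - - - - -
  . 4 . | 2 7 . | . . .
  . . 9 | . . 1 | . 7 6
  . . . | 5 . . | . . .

Step 1. [r4c4∈{1,3,8,9}] in col 4, 9 fits only at r4c4 ⇒ r4c4=9.
Step 2. [r3c3∈{1}] nothing but 1 survives at r3c3, so r3c3=1.
Step 3. [r1c4∈{3}] only 3 remains possible at r1c4. So r1c4=3.
Step 4. [r8c2∈{5}] nothing but 5 survives at r8c2, so r8c2=5.
Step 5. [r2c7∈{3,9}] row 2 places 3 nowhere but r2c7. So r2c7=3.
Step 6. [r9c9∈{1,3,4,8,9}] 4 has one home in col 9: r9c9, so r9c9=4.
Step 7. [r6c1∈{1,3,4,5,9}] row 6 places 4 nowhere but r6c1, so r6c1=4.
Step 8. [r5c1∈{1,3,7,9}] across col 1, 9 lands solely at r5c1, so r5c1=9.
Step 9. [r5c9∈{1,3,7}] row 5 places 3 nowhere but r5c9, so r5c9=3.
Step 10. [r1c8∈{6}] nothing but 6 survives at r1c8. So r1c8=6.
Step 11. [r5c2∈{1,7}] r5c2 is the only open cell in row 5 admitting 1 ⇒ r5c2=1.
Step 12. [r4c6∈{2,3,8}] in row 4, 8 fits only at r4c6, so r4c6=8.
Step 13. [r6c7∈{2,5,6,9}] in col 7, 6 fits only at r6c7 ⇒ r6c7=6.
Step 14. [r7c7∈{5,8,9}] r7c7 is the only open cell in col 7 admitting 5 ⇒ r7c7=5.
Step 15. [r1c1∈{5}] r1c1 has the single candidate 5 ⇒ r1c1=5.
Step 16. [r1c6∈{7}] r1c6 has the single candidate 7, so r1c6=7.
Step 17. [r8c4∈{4,8}] r8c4 is the only open cell in col 4 admitting 8. So r8c4=8.
Step 18. [r9c7∈{2,8,9}] col 7 places 8 nowhere but r9c7 ⇒ r9c7=8.
Step 19. [r7c3∈{3,6,8}] in row 7, 8 fits only at r7c3. So r7c3=8.
Step 20. [r7c6∈{3,6,9}] 6 has one home in row 7: r7c6, so r7c6=6.
Step 21. [r9c5∈{3}] only 3 remains possible at r9c5. So r9c5=3.
Step 22. [r8c1∈{2,3}] 3 has one home in row 8: r8c1, so r8c1=3.
Step 23. [r4c1∈{7}] only 7 remains possible at r4c1 ⇒ r4c1=7.
Step 24. [r7c1∈{1}] nothing but 1 survives at r7c1. So r7c1=1.
Step 25. [r9c8∈{1,2,9}] row 9 places 1 nowhere but r9c8 ⇒ r9c8=1.
Step 26. [r4c3∈{3,5,6}] row 4 places 3 nowhere but r4c3. So r4c3=3.
Step 27. [r7c9∈{9}] r7c9's peers cover all but 9, so r7c9=9.
Step 28. [r4c8∈{2}] r4c8's peers cover all but 2. So r4c8=2.
Step 29. [r4c9∈{1,5}] across row 4, 5 lands solely at r4c9 ⇒ r4c9=5.
Step 30. [r3c6∈{2}] only 2 remains possible at r3c6, so r3c6=2.
Step 31. [r6c5∈{1,2}] 2 has one home in row 6: r6c5. So r6c5=2.
Step 32. [r4c2∈{6}] nothing but 6 survives at r4c2 ⇒ r4c2=6.
Step 33. [r5c7∈{7}] r5c7 has the single candidate 7. So r5c7=7.
Step 34. [r3c5∈{4,6}] r3c5 is the only open cell in row 3 admitting 6. So r3c5=6.
Step 35. [r6c6∈{3}] nothing but 3 survives at r6c6, so r6c6=3.
Step 36. [r6c8∈{9}] only 9 remains possible at r6c8, so r6c8=9.
Step 37. [r9c2∈{7}] r9c2 has the single candidate 7, so r9c2=7.
Step 38. [r2c6∈{5}] only 5 remains possible at r2c6. So r2c6=5.
Step 39. [r6c9∈{1}] only 1 remains possible at r6c9 ⇒ r6c9=1.
Step 40. [r8c5∈{4}] nothing but 4 survives at r8c5 ⇒ r8c5=4.
Step 41. [r9c1∈{2}] r9c1 has the single candidate 2, so r9c1=2.
Step 42. [r1c9∈{8}] nothing but 8 survives at r1c9. So r1c9=8.
Step 43. [r2c4∈{1}] nothing but 1 survives at r2c4 ⇒ r2c4=1.
Step 44. [r9c3∈{6}] only 6 remains possible at r9c3. So r9c3=6.
Step 45. [r4c5∈{1}] r4c5's peers cover all but 1 ⇒ r4c5=1.
Step 46. [r7c8∈{3}] nothing but 3 survives at r7c8, so r7c8=3.
Step 47. [r8c7∈{2}] r8c7 is down to just 2, so r8c7=2.
Step 48. [r6c3∈{5}] r6c3's peers cover all but 5, so r6c3=5.
Step 49. [r3c7∈{9}] r3c7's peers cover all but 9. So r3c7=9.
Step 50. [r9c6∈{9}] nothing but 9 survives at r9c6, so r9c6=9.
Step 51. [r3c4∈{4}] r3c4 is down to just 4. So r3c4=4.
Step 52. [r2c2∈{9}] nothing but 9 survives at r2c2, so r2c2=9.
Step 53. [r3c9∈{7}] r3c9's peers cover all but 7. So r3c9=7.

Answer: 5 2 4 3 9 7 1 6 8 / 6 9 7 1 8 5 3 4 2 / 8 3 1 4 6 2 9 5 7 / 7 6 3 9 1 8 4 2 5 / 9 1 2 6 5 4 7 8 3 / 4 8 5 7 2 3 6 9 1 / 1 4 8 2 7 6 5 3 9 / 3 5 9 8 4 1 2 7 6 / 2 7 6 5 3 9 8 1 4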